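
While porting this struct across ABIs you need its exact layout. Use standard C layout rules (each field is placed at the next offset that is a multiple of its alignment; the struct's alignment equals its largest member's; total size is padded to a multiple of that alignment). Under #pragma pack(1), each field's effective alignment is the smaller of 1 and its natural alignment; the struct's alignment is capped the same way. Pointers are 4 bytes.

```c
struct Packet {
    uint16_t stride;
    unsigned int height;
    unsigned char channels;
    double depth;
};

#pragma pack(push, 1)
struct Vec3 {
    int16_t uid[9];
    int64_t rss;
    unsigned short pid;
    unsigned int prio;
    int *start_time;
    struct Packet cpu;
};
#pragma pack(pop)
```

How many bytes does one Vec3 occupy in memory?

Packet: 0..2  stride  (2B, 2-aligned); 2..4  -- padding (2B); 4..8  height  (4B, 4-aligned); 8..9  channels  (1B, 1-aligned); 9..16  -- padding (7B); 16..24  depth  (8B, 8-aligned); sizeof = 24, alignof = 8
0..18  uid  (18B, 1-aligned)
18..26  rss  (8B, 1-aligned)
26..28  pid  (2B, 1-aligned)
28..32  prio  (4B, 1-aligned)
32..36  start_time  (4B, 1-aligned)
36..60  cpu  (24B, 1-aligned)
sizeof = 60, alignof = 1

60 bytes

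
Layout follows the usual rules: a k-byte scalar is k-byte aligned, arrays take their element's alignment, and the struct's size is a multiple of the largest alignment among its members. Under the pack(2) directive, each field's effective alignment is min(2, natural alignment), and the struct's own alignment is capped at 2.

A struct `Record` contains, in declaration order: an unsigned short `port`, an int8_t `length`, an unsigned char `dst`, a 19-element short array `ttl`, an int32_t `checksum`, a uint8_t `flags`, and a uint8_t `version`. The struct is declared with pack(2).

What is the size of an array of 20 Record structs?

960

@0: port [2B, align 2] → 2
@2: length [1B, align 1] → 3
@3: dst [1B, align 1] → 4
@4: ttl [38B, align 2] → 42
@42: checksum [4B, align 2] → 46
@46: flags [1B, align 1] → 47
@47: version [1B, align 1] → 48
size 48, align 2
array of 20: 20 × 48 = 960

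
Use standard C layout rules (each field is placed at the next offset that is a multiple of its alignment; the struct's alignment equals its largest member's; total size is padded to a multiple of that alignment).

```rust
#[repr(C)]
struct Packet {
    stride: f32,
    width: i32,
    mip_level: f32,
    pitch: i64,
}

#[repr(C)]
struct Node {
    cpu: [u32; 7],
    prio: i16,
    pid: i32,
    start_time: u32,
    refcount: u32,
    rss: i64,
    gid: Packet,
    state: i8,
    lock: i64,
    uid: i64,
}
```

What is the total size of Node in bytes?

104 bytes

Packet: 0..4  stride  (4B, 4-aligned); 4..8  width  (4B, 4-aligned); 8..12  mip_level  (4B, 4-aligned); 12..16  -- padding (4B); 16..24  pitch  (8B, 8-aligned); sizeof = 24, alignof = 8
0..28  cpu  (28B, 4-aligned)
28..30  prio  (2B, 2-aligned)
30..32  -- padding (2B)
32..36  pid  (4B, 4-aligned)
36..40  start_time  (4B, 4-aligned)
40..44  refcount  (4B, 4-aligned)
44..48  -- padding (4B)
48..56  rss  (8B, 8-aligned)
56..80  gid  (24B, 8-aligned)
80..81  state  (1B, 1-aligned)
81..88  -- padding (7B)
88..96  lock  (8B, 8-aligned)
96..104  uid  (8B, 8-aligned)
sizeof = 104, alignof = 8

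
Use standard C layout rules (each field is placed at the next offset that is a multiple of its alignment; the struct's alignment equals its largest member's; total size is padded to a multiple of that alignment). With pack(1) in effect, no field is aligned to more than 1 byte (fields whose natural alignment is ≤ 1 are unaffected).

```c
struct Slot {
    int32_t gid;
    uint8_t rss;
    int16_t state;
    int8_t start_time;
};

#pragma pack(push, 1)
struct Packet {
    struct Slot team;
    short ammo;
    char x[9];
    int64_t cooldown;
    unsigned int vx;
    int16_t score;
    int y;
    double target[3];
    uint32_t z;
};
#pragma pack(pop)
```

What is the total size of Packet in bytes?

Slot: @0: gid [4B, align 4] → 4; @4: rss [1B, align 1] → 5; +1 pad (align 2); @6: state [2B, align 2] → 8; @8: start_time [1B, align 1] → 9; +3 tail pad (align 4); size 12, align 4
@0: team [12B, align 1] → 12
@12: ammo [2B, align 1] → 14
@14: x [9B, align 1] → 23
@23: cooldown [8B, align 1] → 31
@31: vx [4B, align 1] → 35
@35: score [2B, align 1] → 37
@37: y [4B, align 1] → 41
@41: target [24B, align 1] → 65
@65: z [4B, align 1] → 69
size 69, align 1

69 bytes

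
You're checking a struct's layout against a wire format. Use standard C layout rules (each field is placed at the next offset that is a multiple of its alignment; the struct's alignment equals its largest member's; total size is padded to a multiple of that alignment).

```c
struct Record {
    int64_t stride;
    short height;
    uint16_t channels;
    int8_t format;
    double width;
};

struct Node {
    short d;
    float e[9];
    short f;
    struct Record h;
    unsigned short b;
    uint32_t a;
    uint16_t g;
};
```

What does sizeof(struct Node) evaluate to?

88

Record: stride at 0 (size 8, align 8) → ends 8; height at 8 (size 2, align 2) → ends 10; channels at 10 (size 2, align 2) → ends 12; format at 12 (size 1, align 1) → ends 13; pad 3 to align 8 for width; width at 16 (size 8, align 8) → ends 24; total 24 bytes, alignment 8
d at 0 (size 2, align 2) → ends 2
pad 2 to align 4 for e
e at 4 (size 36, align 4) → ends 40
f at 40 (size 2, align 2) → ends 42
pad 6 to align 8 for h
h at 48 (size 24, align 8) → ends 72
b at 72 (size 2, align 2) → ends 74
pad 2 to align 4 for a
a at 76 (size 4, align 4) → ends 80
g at 80 (size 2, align 2) → ends 82
tail pad 6 to reach multiple of 8
total 88 bytes, alignment 8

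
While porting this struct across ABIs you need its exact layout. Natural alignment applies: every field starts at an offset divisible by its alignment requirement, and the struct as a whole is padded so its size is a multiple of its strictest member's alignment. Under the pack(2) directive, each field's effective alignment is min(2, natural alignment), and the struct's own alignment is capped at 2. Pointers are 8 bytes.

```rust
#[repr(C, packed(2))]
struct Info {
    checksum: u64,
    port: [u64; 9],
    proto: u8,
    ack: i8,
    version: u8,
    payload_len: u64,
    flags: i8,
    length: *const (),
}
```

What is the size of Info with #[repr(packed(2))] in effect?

@0: checksum [8B, align 2] → 8
@8: port [72B, align 2] → 80
@80: proto [1B, align 1] → 81
@81: ack [1B, align 1] → 82
@82: version [1B, align 1] → 83
+1 pad (align 2)
@84: payload_len [8B, align 2] → 92
@92: flags [1B, align 1] → 93
+1 pad (align 2)
@94: length [8B, align 2] → 102
size 102, align 2

102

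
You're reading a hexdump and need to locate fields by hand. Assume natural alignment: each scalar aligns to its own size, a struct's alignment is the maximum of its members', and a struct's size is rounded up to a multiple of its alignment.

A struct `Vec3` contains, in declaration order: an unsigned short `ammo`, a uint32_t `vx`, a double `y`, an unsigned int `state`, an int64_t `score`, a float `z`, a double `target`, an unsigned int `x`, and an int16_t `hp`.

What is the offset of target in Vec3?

0..2  ammo  (2B, 2-aligned)
2..4  -- padding (2B)
4..8  vx  (4B, 4-aligned)
8..16  y  (8B, 8-aligned)
16..20  state  (4B, 4-aligned)
20..24  -- padding (4B)
24..32  score  (8B, 8-aligned)
32..36  z  (4B, 4-aligned)
36..40  -- padding (4B)
40..48  target  (8B, 8-aligned)

40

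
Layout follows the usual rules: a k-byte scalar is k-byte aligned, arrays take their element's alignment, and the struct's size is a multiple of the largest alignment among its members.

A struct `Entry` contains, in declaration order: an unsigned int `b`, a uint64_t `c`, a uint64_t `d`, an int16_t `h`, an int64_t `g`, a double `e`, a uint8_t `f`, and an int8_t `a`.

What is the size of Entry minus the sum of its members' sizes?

16

b at 0 (size 4, align 4) → ends 4
pad 4 to align 8 for c
c at 8 (size 8, align 8) → ends 16
d at 16 (size 8, align 8) → ends 24
h at 24 (size 2, align 2) → ends 26
pad 6 to align 8 for g
g at 32 (size 8, align 8) → ends 40
e at 40 (size 8, align 8) → ends 48
f at 48 (size 1, align 1) → ends 49
a at 49 (size 1, align 1) → ends 50
tail pad 6 to reach multiple of 8
total 56 bytes, alignment 8
data bytes 40, size 56 → padding 16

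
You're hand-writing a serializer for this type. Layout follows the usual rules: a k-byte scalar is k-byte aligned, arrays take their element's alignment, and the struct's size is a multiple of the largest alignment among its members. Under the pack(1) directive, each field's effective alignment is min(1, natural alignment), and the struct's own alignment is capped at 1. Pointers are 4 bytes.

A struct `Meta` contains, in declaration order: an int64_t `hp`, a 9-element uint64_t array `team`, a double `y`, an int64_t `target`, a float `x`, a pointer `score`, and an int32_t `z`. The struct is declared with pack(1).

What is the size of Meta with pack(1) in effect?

@0: hp [8B, align 1] → 8
@8: team [72B, align 1] → 80
@80: y [8B, align 1] → 88
@88: target [8B, align 1] → 96
@96: x [4B, align 1] → 100
@100: score [4B, align 1] → 104
@104: z [4B, align 1] → 108
size 108, align 1

108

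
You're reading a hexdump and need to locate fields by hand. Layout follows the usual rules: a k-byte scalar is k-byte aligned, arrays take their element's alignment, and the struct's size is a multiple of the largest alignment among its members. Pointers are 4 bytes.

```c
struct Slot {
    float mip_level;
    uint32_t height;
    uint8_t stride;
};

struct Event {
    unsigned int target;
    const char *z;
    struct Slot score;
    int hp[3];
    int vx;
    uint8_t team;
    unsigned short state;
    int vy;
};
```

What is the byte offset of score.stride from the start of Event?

Slot: mip_level at 0 (size 4, align 4) → ends 4; height at 4 (size 4, align 4) → ends 8; stride at 8 (size 1, align 1) → ends 9; tail pad 3 to reach multiple of 4; total 12 bytes, alignment 4
target at 0 (size 4, align 4) → ends 4
z at 4 (size 4, align 4) → ends 8
score at 8 (size 12, align 4) → ends 20
within Slot: stride at 8
8 + 8 = 16

16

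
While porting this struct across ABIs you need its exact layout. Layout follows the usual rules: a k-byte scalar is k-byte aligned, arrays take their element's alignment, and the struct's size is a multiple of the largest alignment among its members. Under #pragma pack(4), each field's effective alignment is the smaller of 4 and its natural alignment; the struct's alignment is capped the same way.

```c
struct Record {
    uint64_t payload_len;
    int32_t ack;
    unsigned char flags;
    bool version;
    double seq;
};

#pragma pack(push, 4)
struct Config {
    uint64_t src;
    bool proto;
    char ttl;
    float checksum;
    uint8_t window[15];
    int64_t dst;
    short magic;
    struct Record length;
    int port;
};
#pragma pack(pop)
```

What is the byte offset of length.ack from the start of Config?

Record: @0: payload_len [8B, align 8] → 8; @8: ack [4B, align 4] → 12; @12: flags [1B, align 1] → 13; @13: version [1B, align 1] → 14; +2 pad (align 8); @16: seq [8B, align 8] → 24; size 24, align 8
@0: src [8B, align 4] → 8
@8: proto [1B, align 1] → 9
@9: ttl [1B, align 1] → 10
+2 pad (align 4)
@12: checksum [4B, align 4] → 16
@16: window [15B, align 1] → 31
+1 pad (align 4)
@32: dst [8B, align 4] → 40
@40: magic [2B, align 2] → 42
+2 pad (align 4)
@44: length [24B, align 4] → 68
within Record: ack at 8
44 + 8 = 52

52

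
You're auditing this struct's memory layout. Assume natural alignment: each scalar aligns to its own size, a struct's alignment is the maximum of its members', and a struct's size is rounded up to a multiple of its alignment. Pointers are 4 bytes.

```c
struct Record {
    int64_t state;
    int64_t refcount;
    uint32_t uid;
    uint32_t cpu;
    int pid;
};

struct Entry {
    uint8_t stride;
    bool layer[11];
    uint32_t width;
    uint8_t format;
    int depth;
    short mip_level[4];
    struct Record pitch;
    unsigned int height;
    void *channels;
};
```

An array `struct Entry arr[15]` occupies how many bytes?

1080

Record: @0: state [8B, align 8] → 8; @8: refcount [8B, align 8] → 16; @16: uid [4B, align 4] → 20; @20: cpu [4B, align 4] → 24; @24: pid [4B, align 4] → 28; +4 tail pad (align 8); size 32, align 8
@0: stride [1B, align 1] → 1
@1: layer [11B, align 1] → 12
@12: width [4B, align 4] → 16
@16: format [1B, align 1] → 17
+3 pad (align 4)
@20: depth [4B, align 4] → 24
@24: mip_level [8B, align 2] → 32
@32: pitch [32B, align 8] → 64
@64: height [4B, align 4] → 68
@68: channels [4B, align 4] → 72
size 72, align 8
array of 15: 15 × 72 = 1080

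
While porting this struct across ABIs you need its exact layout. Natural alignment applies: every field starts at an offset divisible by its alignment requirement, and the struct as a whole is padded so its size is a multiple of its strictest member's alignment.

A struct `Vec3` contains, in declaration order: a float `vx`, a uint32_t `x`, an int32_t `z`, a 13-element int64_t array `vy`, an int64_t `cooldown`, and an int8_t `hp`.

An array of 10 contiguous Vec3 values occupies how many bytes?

vx at 0 (size 4, align 4) → ends 4
x at 4 (size 4, align 4) → ends 8
z at 8 (size 4, align 4) → ends 12
pad 4 to align 8 for vy
vy at 16 (size 104, align 8) → ends 120
cooldown at 120 (size 8, align 8) → ends 128
hp at 128 (size 1, align 1) → ends 129
tail pad 7 to reach multiple of 8
total 136 bytes, alignment 8
array of 10: 10 × 136 = 1360

1360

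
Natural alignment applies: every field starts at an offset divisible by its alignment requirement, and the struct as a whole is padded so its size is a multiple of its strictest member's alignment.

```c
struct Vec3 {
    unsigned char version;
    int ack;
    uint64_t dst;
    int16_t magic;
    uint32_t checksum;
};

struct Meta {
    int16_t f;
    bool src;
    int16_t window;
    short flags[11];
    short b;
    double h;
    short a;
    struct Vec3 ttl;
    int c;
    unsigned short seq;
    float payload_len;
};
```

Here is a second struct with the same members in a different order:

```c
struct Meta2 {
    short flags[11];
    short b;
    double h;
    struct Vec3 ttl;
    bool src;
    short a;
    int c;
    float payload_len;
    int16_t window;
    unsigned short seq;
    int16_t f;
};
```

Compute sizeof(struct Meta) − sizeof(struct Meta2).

Vec3: @0: version [1B, align 1] → 1; +3 pad (align 4); @4: ack [4B, align 4] → 8; @8: dst [8B, align 8] → 16; @16: magic [2B, align 2] → 18; +2 pad (align 4); @20: checksum [4B, align 4] → 24; size 24, align 8
@0: f [2B, align 2] → 2
@2: src [1B, align 1] → 3
+1 pad (align 2)
@4: window [2B, align 2] → 6
@6: flags [22B, align 2] → 28
@28: b [2B, align 2] → 30
+2 pad (align 8)
@32: h [8B, align 8] → 40
@40: a [2B, align 2] → 42
+6 pad (align 8)
@48: ttl [24B, align 8] → 72
@72: c [4B, align 4] → 76
@76: seq [2B, align 2] → 78
+2 pad (align 4)
@80: payload_len [4B, align 4] → 84
+4 tail pad (align 8)
size 88, align 8
— Meta2 —
@0: flags [22B, align 2] → 22
@22: b [2B, align 2] → 24
@24: h [8B, align 8] → 32
@32: ttl [24B, align 8] → 56
@56: src [1B, align 1] → 57
+1 pad (align 2)
@58: a [2B, align 2] → 60
@60: c [4B, align 4] → 64
@64: payload_len [4B, align 4] → 68
@68: window [2B, align 2] → 70
@70: seq [2B, align 2] → 72
@72: f [2B, align 2] → 74
+6 tail pad (align 8)
size 80, align 8
88 − 80 = 8

8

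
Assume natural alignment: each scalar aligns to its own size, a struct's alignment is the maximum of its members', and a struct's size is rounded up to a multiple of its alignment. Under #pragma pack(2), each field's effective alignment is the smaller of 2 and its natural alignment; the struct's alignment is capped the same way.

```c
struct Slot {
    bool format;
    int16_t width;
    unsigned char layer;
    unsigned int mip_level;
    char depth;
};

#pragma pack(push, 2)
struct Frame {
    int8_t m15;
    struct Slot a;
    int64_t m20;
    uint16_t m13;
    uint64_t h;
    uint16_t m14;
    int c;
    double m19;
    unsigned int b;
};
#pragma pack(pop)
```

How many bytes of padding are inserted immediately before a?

1

Slot: @0: format [1B, align 1] → 1; +1 pad (align 2); @2: width [2B, align 2] → 4; @4: layer [1B, align 1] → 5; +3 pad (align 4); @8: mip_level [4B, align 4] → 12; @12: depth [1B, align 1] → 13; +3 tail pad (align 4); size 16, align 4
@0: m15 [1B, align 1] → 1
+1 pad (align 2)
@2: a [16B, align 2] → 18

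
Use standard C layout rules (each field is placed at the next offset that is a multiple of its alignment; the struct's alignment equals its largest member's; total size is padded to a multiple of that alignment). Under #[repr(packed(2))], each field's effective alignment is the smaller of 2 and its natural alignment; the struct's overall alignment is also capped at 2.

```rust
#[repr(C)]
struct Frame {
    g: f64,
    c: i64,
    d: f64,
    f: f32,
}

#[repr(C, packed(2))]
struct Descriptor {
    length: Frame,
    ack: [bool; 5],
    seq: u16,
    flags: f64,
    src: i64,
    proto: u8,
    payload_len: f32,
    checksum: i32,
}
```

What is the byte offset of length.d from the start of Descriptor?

Frame: @0: g [8B, align 8] → 8; @8: c [8B, align 8] → 16; @16: d [8B, align 8] → 24; @24: f [4B, align 4] → 28; +4 tail pad (align 8); size 32, align 8
@0: length [32B, align 2] → 32
within Frame: d at 16
0 + 16 = 16

16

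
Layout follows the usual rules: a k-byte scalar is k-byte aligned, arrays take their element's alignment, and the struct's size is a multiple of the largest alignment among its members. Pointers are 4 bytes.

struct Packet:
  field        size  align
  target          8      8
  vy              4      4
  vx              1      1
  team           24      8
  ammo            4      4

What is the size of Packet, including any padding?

48

@0: target [8B, align 8] → 8
@8: vy [4B, align 4] → 12
@12: vx [1B, align 1] → 13
+3 pad (align 8)
@16: team [24B, align 8] → 40
@40: ammo [4B, align 4] → 44
+4 tail pad (align 8)
size 48, align 8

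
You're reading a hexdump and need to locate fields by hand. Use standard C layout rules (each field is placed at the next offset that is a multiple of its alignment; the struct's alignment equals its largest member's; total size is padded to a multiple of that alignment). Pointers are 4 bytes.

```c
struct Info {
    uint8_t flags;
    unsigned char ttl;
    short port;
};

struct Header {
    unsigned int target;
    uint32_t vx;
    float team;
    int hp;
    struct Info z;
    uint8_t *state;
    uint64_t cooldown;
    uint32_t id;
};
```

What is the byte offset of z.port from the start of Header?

18

Info: flags at 0 (size 1, align 1) → ends 1; ttl at 1 (size 1, align 1) → ends 2; port at 2 (size 2, align 2) → ends 4; total 4 bytes, alignment 2
target at 0 (size 4, align 4) → ends 4
vx at 4 (size 4, align 4) → ends 8
team at 8 (size 4, align 4) → ends 12
hp at 12 (size 4, align 4) → ends 16
z at 16 (size 4, align 2) → ends 20
within Info: port at 2
16 + 2 = 18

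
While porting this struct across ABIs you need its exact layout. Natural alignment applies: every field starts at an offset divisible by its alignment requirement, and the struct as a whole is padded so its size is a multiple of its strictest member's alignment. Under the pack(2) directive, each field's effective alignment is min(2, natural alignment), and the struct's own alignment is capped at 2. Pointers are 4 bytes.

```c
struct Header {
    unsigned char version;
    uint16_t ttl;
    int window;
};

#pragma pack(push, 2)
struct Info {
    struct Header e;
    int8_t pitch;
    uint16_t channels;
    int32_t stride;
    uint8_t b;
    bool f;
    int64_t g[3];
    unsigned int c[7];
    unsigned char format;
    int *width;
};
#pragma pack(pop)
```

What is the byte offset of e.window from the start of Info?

4

Header: 0..1  version  (1B, 1-aligned); 1..2  -- padding (1B); 2..4  ttl  (2B, 2-aligned); 4..8  window  (4B, 4-aligned); sizeof = 8, alignof = 4
0..8  e  (8B, 2-aligned)
within Header: window at 4
0 + 4 = 4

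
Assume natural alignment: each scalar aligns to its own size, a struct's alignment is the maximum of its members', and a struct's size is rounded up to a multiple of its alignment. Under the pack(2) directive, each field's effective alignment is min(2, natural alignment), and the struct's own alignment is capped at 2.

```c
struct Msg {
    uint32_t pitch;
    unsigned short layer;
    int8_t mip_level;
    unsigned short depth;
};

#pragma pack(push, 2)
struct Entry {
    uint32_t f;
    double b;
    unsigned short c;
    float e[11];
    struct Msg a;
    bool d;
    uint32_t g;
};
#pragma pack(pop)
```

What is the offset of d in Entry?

Msg: pitch at 0 (size 4, align 4) → ends 4; layer at 4 (size 2, align 2) → ends 6; mip_level at 6 (size 1, align 1) → ends 7; pad 1 to align 2 for depth; depth at 8 (size 2, align 2) → ends 10; tail pad 2 to reach multiple of 4; total 12 bytes, alignment 4
f at 0 (size 4, align 2) → ends 4
b at 4 (size 8, align 2) → ends 12
c at 12 (size 2, align 2) → ends 14
e at 14 (size 44, align 2) → ends 58
a at 58 (size 12, align 2) → ends 70
d at 70 (size 1, align 1) → ends 71

70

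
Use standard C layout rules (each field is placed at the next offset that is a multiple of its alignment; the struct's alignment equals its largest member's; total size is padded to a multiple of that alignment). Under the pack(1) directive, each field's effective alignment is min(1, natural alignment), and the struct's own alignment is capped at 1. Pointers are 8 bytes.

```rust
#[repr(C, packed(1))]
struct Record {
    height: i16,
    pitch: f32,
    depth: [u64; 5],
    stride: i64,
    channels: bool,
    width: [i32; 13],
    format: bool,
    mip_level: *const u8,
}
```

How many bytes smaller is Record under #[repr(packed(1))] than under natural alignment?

12

natural layout:
  0..2  height  (2B, 2-aligned)
  2..4  -- padding (2B)
  4..8  pitch  (4B, 4-aligned)
  8..48  depth  (40B, 8-aligned)
  48..56  stride  (8B, 8-aligned)
  56..57  channels  (1B, 1-aligned)
  57..60  -- padding (3B)
  60..112  width  (52B, 4-aligned)
  112..113  format  (1B, 1-aligned)
  113..120  -- padding (7B)
  120..128  mip_level  (8B, 8-aligned)
  sizeof = 128, alignof = 8
packed(1) layout:
  0..2  height  (2B, 1-aligned)
  2..6  pitch  (4B, 1-aligned)
  6..46  depth  (40B, 1-aligned)
  46..54  stride  (8B, 1-aligned)
  54..55  channels  (1B, 1-aligned)
  55..107  width  (52B, 1-aligned)
  107..108  format  (1B, 1-aligned)
  108..116  mip_level  (8B, 1-aligned)
  sizeof = 116, alignof = 1
128 − 116 = 12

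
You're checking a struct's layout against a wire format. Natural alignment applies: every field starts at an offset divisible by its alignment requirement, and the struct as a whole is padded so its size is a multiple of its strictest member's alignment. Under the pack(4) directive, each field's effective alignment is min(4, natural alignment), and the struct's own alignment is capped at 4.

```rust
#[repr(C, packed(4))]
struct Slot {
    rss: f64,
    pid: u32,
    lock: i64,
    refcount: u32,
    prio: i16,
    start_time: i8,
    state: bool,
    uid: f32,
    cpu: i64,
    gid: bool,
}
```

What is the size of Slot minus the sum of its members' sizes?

rss at 0 (size 8, align 4) → ends 8
pid at 8 (size 4, align 4) → ends 12
lock at 12 (size 8, align 4) → ends 20
refcount at 20 (size 4, align 4) → ends 24
prio at 24 (size 2, align 2) → ends 26
start_time at 26 (size 1, align 1) → ends 27
state at 27 (size 1, align 1) → ends 28
uid at 28 (size 4, align 4) → ends 32
cpu at 32 (size 8, align 4) → ends 40
gid at 40 (size 1, align 1) → ends 41
tail pad 3 to reach multiple of 4
total 44 bytes, alignment 4
data bytes 41, size 44 → padding 3

3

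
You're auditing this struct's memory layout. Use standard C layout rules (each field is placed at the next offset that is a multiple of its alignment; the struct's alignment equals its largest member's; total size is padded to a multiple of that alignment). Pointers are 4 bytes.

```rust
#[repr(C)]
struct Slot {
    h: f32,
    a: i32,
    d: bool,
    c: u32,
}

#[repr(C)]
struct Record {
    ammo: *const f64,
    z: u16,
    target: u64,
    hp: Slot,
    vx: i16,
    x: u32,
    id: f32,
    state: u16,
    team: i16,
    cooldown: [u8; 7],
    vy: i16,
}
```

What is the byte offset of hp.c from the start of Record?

Slot: 0..4  h  (4B, 4-aligned); 4..8  a  (4B, 4-aligned); 8..9  d  (1B, 1-aligned); 9..12  -- padding (3B); 12..16  c  (4B, 4-aligned); sizeof = 16, alignof = 4
0..4  ammo  (4B, 4-aligned)
4..6  z  (2B, 2-aligned)
6..8  -- padding (2B)
8..16  target  (8B, 8-aligned)
16..32  hp  (16B, 4-aligned)
within Slot: c at 12
16 + 12 = 28

28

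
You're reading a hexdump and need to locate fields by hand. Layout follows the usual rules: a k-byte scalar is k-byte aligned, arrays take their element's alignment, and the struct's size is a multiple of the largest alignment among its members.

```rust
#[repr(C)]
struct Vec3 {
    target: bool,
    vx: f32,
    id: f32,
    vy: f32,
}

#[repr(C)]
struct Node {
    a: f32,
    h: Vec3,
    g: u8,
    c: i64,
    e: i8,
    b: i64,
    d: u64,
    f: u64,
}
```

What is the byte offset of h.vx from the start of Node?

8

Vec3: @0: target [1B, align 1] → 1; +3 pad (align 4); @4: vx [4B, align 4] → 8; @8: id [4B, align 4] → 12; @12: vy [4B, align 4] → 16; size 16, align 4
@0: a [4B, align 4] → 4
@4: h [16B, align 4] → 20
within Vec3: vx at 4
4 + 4 = 8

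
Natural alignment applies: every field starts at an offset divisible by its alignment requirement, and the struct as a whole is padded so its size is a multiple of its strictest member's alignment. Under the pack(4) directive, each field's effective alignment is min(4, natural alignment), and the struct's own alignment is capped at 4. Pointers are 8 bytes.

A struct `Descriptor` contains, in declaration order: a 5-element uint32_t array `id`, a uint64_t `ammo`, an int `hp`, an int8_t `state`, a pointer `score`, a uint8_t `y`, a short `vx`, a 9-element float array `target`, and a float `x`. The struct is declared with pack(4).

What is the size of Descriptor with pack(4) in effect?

@0: id [20B, align 4] → 20
@20: ammo [8B, align 4] → 28
@28: hp [4B, align 4] → 32
@32: state [1B, align 1] → 33
+3 pad (align 4)
@36: score [8B, align 4] → 44
@44: y [1B, align 1] → 45
+1 pad (align 2)
@46: vx [2B, align 2] → 48
@48: target [36B, align 4] → 84
@84: x [4B, align 4] → 88
size 88, align 4

88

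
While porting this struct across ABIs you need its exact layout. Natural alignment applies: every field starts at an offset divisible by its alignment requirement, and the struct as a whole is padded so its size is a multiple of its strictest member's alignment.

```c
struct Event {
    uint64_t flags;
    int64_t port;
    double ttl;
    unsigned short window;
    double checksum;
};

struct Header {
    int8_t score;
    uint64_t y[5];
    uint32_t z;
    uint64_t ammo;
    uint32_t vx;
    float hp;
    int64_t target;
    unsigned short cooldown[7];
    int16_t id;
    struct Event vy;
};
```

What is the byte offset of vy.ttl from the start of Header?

Event: flags at 0 (size 8, align 8) → ends 8; port at 8 (size 8, align 8) → ends 16; ttl at 16 (size 8, align 8) → ends 24; window at 24 (size 2, align 2) → ends 26; pad 6 to align 8 for checksum; checksum at 32 (size 8, align 8) → ends 40; total 40 bytes, alignment 8
score at 0 (size 1, align 1) → ends 1
pad 7 to align 8 for y
y at 8 (size 40, align 8) → ends 48
z at 48 (size 4, align 4) → ends 52
pad 4 to align 8 for ammo
ammo at 56 (size 8, align 8) → ends 64
vx at 64 (size 4, align 4) → ends 68
hp at 68 (size 4, align 4) → ends 72
target at 72 (size 8, align 8) → ends 80
cooldown at 80 (size 14, align 2) → ends 94
id at 94 (size 2, align 2) → ends 96
vy at 96 (size 40, align 8) → ends 136
within Event: ttl at 16
96 + 16 = 112

112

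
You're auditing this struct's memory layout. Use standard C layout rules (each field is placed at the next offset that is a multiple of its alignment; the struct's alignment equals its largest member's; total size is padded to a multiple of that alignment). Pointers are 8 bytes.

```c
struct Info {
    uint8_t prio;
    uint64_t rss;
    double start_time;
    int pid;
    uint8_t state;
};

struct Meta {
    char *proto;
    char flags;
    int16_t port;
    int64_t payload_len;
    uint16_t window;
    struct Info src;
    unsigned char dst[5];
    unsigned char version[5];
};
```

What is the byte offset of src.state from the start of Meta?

Info: prio at 0 (size 1, align 1) → ends 1; pad 7 to align 8 for rss; rss at 8 (size 8, align 8) → ends 16; start_time at 16 (size 8, align 8) → ends 24; pid at 24 (size 4, align 4) → ends 28; state at 28 (size 1, align 1) → ends 29; tail pad 3 to reach multiple of 8; total 32 bytes, alignment 8
proto at 0 (size 8, align 8) → ends 8
flags at 8 (size 1, align 1) → ends 9
pad 1 to align 2 for port
port at 10 (size 2, align 2) → ends 12
pad 4 to align 8 for payload_len
payload_len at 16 (size 8, align 8) → ends 24
window at 24 (size 2, align 2) → ends 26
pad 6 to align 8 for src
src at 32 (size 32, align 8) → ends 64
within Info: state at 28
32 + 28 = 60

60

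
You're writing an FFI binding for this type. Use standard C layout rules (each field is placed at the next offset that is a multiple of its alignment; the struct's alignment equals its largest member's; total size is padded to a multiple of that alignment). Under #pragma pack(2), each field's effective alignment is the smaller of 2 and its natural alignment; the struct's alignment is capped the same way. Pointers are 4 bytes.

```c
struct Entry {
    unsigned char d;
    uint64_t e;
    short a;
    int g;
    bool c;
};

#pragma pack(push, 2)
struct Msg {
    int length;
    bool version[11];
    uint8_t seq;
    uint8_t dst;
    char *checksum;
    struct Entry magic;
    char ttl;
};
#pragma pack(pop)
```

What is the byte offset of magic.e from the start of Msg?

30

Entry: 0..1  d  (1B, 1-aligned); 1..8  -- padding (7B); 8..16  e  (8B, 8-aligned); 16..18  a  (2B, 2-aligned); 18..20  -- padding (2B); 20..24  g  (4B, 4-aligned); 24..25  c  (1B, 1-aligned); 25..32  -- tail padding (7B); sizeof = 32, alignof = 8
0..4  length  (4B, 2-aligned)
4..15  version  (11B, 1-aligned)
15..16  seq  (1B, 1-aligned)
16..17  dst  (1B, 1-aligned)
17..18  -- padding (1B)
18..22  checksum  (4B, 2-aligned)
22..54  magic  (32B, 2-aligned)
within Entry: e at 8
22 + 8 = 30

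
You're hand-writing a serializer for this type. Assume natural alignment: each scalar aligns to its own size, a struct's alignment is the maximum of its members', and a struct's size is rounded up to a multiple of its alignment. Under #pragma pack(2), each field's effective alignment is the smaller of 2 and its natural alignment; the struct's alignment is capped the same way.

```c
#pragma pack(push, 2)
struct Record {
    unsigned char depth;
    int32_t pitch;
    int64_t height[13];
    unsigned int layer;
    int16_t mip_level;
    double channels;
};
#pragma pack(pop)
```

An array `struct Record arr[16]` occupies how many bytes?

1984

@0: depth [1B, align 1] → 1
+1 pad (align 2)
@2: pitch [4B, align 2] → 6
@6: height [104B, align 2] → 110
@110: layer [4B, align 2] → 114
@114: mip_level [2B, align 2] → 116
@116: channels [8B, align 2] → 124
size 124, align 2
array of 16: 16 × 124 = 1984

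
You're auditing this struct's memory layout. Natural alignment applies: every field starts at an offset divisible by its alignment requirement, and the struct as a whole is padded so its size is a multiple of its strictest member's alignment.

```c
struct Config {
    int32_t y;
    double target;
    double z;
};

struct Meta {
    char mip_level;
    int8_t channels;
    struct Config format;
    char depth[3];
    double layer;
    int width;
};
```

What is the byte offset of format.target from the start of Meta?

Config: 0..4  y  (4B, 4-aligned); 4..8  -- padding (4B); 8..16  target  (8B, 8-aligned); 16..24  z  (8B, 8-aligned); sizeof = 24, alignof = 8
0..1  mip_level  (1B, 1-aligned)
1..2  channels  (1B, 1-aligned)
2..8  -- padding (6B)
8..32  format  (24B, 8-aligned)
within Config: target at 8
8 + 8 = 16

16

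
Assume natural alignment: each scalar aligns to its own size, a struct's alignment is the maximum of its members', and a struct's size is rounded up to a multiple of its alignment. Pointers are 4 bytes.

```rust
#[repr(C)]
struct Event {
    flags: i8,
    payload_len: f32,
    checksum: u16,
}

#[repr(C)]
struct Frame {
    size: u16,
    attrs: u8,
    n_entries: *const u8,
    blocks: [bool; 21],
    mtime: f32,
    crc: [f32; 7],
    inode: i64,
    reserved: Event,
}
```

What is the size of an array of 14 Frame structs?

Event: flags at 0 (size 1, align 1) → ends 1; pad 3 to align 4 for payload_len; payload_len at 4 (size 4, align 4) → ends 8; checksum at 8 (size 2, align 2) → ends 10; tail pad 2 to reach multiple of 4; total 12 bytes, alignment 4
size at 0 (size 2, align 2) → ends 2
attrs at 2 (size 1, align 1) → ends 3
pad 1 to align 4 for n_entries
n_entries at 4 (size 4, align 4) → ends 8
blocks at 8 (size 21, align 1) → ends 29
pad 3 to align 4 for mtime
mtime at 32 (size 4, align 4) → ends 36
crc at 36 (size 28, align 4) → ends 64
inode at 64 (size 8, align 8) → ends 72
reserved at 72 (size 12, align 4) → ends 84
tail pad 4 to reach multiple of 8
total 88 bytes, alignment 8
array of 14: 14 × 88 = 1232

1232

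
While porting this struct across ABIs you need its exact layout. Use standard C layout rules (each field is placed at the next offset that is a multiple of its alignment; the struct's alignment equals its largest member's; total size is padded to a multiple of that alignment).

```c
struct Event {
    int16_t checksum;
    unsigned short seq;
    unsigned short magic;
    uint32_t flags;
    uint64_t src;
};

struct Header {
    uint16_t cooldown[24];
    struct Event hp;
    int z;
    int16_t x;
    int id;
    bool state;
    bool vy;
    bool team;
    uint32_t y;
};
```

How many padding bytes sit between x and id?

Event: checksum at 0 (size 2, align 2) → ends 2; seq at 2 (size 2, align 2) → ends 4; magic at 4 (size 2, align 2) → ends 6; pad 2 to align 4 for flags; flags at 8 (size 4, align 4) → ends 12; pad 4 to align 8 for src; src at 16 (size 8, align 8) → ends 24; total 24 bytes, alignment 8
cooldown at 0 (size 48, align 2) → ends 48
hp at 48 (size 24, align 8) → ends 72
z at 72 (size 4, align 4) → ends 76
x at 76 (size 2, align 2) → ends 78
pad 2 to align 4 for id
id at 80 (size 4, align 4) → ends 84

2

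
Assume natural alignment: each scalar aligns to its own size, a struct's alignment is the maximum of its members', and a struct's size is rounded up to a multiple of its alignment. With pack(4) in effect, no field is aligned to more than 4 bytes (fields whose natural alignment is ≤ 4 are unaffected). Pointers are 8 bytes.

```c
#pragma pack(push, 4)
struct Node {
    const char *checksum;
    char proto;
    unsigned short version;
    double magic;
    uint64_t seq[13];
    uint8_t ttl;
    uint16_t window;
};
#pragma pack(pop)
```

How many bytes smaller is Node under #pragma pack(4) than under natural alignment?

8

natural layout:
  checksum at 0 (size 8, align 8) → ends 8
  proto at 8 (size 1, align 1) → ends 9
  pad 1 to align 2 for version
  version at 10 (size 2, align 2) → ends 12
  pad 4 to align 8 for magic
  magic at 16 (size 8, align 8) → ends 24
  seq at 24 (size 104, align 8) → ends 128
  ttl at 128 (size 1, align 1) → ends 129
  pad 1 to align 2 for window
  window at 130 (size 2, align 2) → ends 132
  tail pad 4 to reach multiple of 8
  total 136 bytes, alignment 8
packed(4) layout:
  checksum at 0 (size 8, align 4) → ends 8
  proto at 8 (size 1, align 1) → ends 9
  pad 1 to align 2 for version
  version at 10 (size 2, align 2) → ends 12
  magic at 12 (size 8, align 4) → ends 20
  seq at 20 (size 104, align 4) → ends 124
  ttl at 124 (size 1, align 1) → ends 125
  pad 1 to align 2 for window
  window at 126 (size 2, align 2) → ends 128
  total 128 bytes, alignment 4
136 − 128 = 8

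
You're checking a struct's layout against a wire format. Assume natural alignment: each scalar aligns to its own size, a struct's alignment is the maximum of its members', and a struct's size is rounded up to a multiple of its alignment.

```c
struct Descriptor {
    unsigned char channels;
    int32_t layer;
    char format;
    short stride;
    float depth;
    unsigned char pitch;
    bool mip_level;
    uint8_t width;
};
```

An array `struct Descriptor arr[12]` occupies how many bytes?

channels at 0 (size 1, align 1) → ends 1
pad 3 to align 4 for layer
layer at 4 (size 4, align 4) → ends 8
format at 8 (size 1, align 1) → ends 9
pad 1 to align 2 for stride
stride at 10 (size 2, align 2) → ends 12
depth at 12 (size 4, align 4) → ends 16
pitch at 16 (size 1, align 1) → ends 17
mip_level at 17 (size 1, align 1) → ends 18
width at 18 (size 1, align 1) → ends 19
tail pad 1 to reach multiple of 4
total 20 bytes, alignment 4
array of 12: 12 × 20 = 240

240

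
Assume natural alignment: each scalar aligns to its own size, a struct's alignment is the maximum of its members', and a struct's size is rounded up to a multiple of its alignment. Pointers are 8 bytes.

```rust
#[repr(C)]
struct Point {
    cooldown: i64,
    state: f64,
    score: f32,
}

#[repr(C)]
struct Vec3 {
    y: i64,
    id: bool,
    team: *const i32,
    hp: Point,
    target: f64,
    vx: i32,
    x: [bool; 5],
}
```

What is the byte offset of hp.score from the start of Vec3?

40

Point: cooldown at 0 (size 8, align 8) → ends 8; state at 8 (size 8, align 8) → ends 16; score at 16 (size 4, align 4) → ends 20; tail pad 4 to reach multiple of 8; total 24 bytes, alignment 8
y at 0 (size 8, align 8) → ends 8
id at 8 (size 1, align 1) → ends 9
pad 7 to align 8 for team
team at 16 (size 8, align 8) → ends 24
hp at 24 (size 24, align 8) → ends 48
within Point: score at 16
24 + 16 = 40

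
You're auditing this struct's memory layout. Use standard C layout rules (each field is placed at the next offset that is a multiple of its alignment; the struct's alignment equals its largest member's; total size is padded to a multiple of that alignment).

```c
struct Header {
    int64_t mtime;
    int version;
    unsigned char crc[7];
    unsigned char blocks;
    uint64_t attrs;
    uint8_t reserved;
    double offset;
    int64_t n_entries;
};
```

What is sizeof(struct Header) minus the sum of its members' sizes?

@0: mtime [8B, align 8] → 8
@8: version [4B, align 4] → 12
@12: crc [7B, align 1] → 19
@19: blocks [1B, align 1] → 20
+4 pad (align 8)
@24: attrs [8B, align 8] → 32
@32: reserved [1B, align 1] → 33
+7 pad (align 8)
@40: offset [8B, align 8] → 48
@48: n_entries [8B, align 8] → 56
size 56, align 8
data bytes 45, size 56 → padding 11

11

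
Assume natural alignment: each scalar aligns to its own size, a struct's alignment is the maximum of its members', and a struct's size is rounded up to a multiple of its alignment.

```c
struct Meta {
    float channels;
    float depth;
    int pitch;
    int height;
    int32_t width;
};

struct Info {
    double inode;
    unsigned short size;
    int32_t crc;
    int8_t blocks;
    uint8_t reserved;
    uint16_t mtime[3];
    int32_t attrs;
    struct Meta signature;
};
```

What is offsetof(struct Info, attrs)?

Meta: @0: channels [4B, align 4] → 4; @4: depth [4B, align 4] → 8; @8: pitch [4B, align 4] → 12; @12: height [4B, align 4] → 16; @16: width [4B, align 4] → 20; size 20, align 4
@0: inode [8B, align 8] → 8
@8: size [2B, align 2] → 10
+2 pad (align 4)
@12: crc [4B, align 4] → 16
@16: blocks [1B, align 1] → 17
@17: reserved [1B, align 1] → 18
@18: mtime [6B, align 2] → 24
@24: attrs [4B, align 4] → 28

24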